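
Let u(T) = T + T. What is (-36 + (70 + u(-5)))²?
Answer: 576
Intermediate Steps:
u(T) = 2*T
(-36 + (70 + u(-5)))² = (-36 + (70 + 2*(-5)))² = (-36 + (70 - 10))² = (-36 + 60)² = 24² = 576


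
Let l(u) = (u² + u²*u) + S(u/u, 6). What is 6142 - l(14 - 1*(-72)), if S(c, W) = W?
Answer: -637316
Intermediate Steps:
l(u) = 6 + u² + u³ (l(u) = (u² + u²*u) + 6 = (u² + u³) + 6 = 6 + u² + u³)
6142 - l(14 - 1*(-72)) = 6142 - (6 + (14 - 1*(-72))² + (14 - 1*(-72))³) = 6142 - (6 + (14 + 72)² + (14 + 72)³) = 6142 - (6 + 86² + 86³) = 6142 - (6 + 7396 + 636056) = 6142 - 1*643458 = 6142 - 643458 = -637316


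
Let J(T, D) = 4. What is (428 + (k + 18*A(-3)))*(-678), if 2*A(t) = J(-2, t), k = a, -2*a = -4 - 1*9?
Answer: -318999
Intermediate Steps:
a = 13/2 (a = -(-4 - 1*9)/2 = -(-4 - 9)/2 = -½*(-13) = 13/2 ≈ 6.5000)
k = 13/2 ≈ 6.5000
A(t) = 2 (A(t) = (½)*4 = 2)
(428 + (k + 18*A(-3)))*(-678) = (428 + (13/2 + 18*2))*(-678) = (428 + (13/2 + 36))*(-678) = (428 + 85/2)*(-678) = (941/2)*(-678) = -318999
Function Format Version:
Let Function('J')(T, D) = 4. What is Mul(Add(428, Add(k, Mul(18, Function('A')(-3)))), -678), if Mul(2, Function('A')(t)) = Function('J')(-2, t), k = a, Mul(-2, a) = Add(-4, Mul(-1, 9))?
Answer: -318999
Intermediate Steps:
a = Rational(13, 2) (a = Mul(Rational(-1, 2), Add(-4, Mul(-1, 9))) = Mul(Rational(-1, 2), Add(-4, -9)) = Mul(Rational(-1, 2), -13) = Rational(13, 2) ≈ 6.5000)
k = Rational(13, 2) ≈ 6.5000
Function('A')(t) = 2 (Function('A')(t) = Mul(Rational(1, 2), 4) = 2)
Mul(Add(428, Add(k, Mul(18, Function('A')(-3)))), -678) = Mul(Add(428, Add(Rational(13, 2), Mul(18, 2))), -678) = Mul(Add(428, Add(Rational(13, 2), 36)), -678) = Mul(Add(428, Rational(85, 2)), -678) = Mul(Rational(941, 2), -678) = -318999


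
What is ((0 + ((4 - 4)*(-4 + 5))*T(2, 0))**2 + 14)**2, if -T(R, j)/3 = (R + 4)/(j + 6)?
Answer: 196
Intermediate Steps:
T(R, j) = -3*(4 + R)/(6 + j) (T(R, j) = -3*(R + 4)/(j + 6) = -3*(4 + R)/(6 + j))
((0 + ((4 - 4)*(-4 + 5))*T(2, 0))**2 + 14)**2 = ((0 + ((4 - 4)*(-4 + 5))*(3*(-4 - 1*2)/(6 + 0)))**2 + 14)**2 = ((0 + (0*1)*(3*(-4 - 2)/6))**2 + 14)**2 = ((0 + 0*(3*(1/6)*(-6)))**2 + 14)**2 = ((0 + 0*(-3))**2 + 14)**2 = ((0 + 0)**2 + 14)**2 = (0**2 + 14)**2 = (0 + 14)**2 = 14**2 = 196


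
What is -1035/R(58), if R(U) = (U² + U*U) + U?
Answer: -115/754 ≈ -0.15252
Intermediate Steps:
R(U) = U + 2*U² (R(U) = (U² + U²) + U = 2*U² + U = U + 2*U²)
-1035/R(58) = -1035*1/(58*(1 + 2*58)) = -1035*1/(58*(1 + 116)) = -1035/(58*117) = -1035/6786 = -1035*1/6786 = -115/754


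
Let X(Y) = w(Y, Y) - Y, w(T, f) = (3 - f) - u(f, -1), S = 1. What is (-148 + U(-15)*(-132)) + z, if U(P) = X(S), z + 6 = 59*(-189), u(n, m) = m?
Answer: -11569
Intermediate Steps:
w(T, f) = 4 - f (w(T, f) = (3 - f) - 1*(-1) = (3 - f) + 1 = 4 - f)
z = -11157 (z = -6 + 59*(-189) = -6 - 11151 = -11157)
X(Y) = 4 - 2*Y (X(Y) = (4 - Y) - Y = 4 - 2*Y)
U(P) = 2 (U(P) = 4 - 2*1 = 4 - 2 = 2)
(-148 + U(-15)*(-132)) + z = (-148 + 2*(-132)) - 11157 = (-148 - 264) - 11157 = -412 - 11157 = -11569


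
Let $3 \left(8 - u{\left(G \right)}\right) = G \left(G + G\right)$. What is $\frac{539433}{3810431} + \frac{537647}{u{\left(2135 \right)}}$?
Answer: $- \frac{111663578283}{3157955658146} \approx -0.035359$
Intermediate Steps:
$u{\left(G \right)} = 8 - \frac{2 G^{2}}{3}$ ($u{\left(G \right)} = 8 - \frac{G \left(G + G\right)}{3} = 8 - \frac{G 2 G}{3} = 8 - \frac{2 G^{2}}{3}$)
$\frac{539433}{3810431} + \frac{537647}{u{\left(2135 \right)}} = \frac{539433}{3810431} + \frac{537647}{8 - \frac{2 \cdot 2135^{2}}{3}} = 539433 \cdot \frac{1}{3810431} + \frac{537647}{8 - \frac{9116450}{3}} = \frac{539433}{3810431} + \frac{537647}{8 - \frac{9116450}{3}} = \frac{539433}{3810431} + \frac{537647}{- \frac{9116426}{3}} = \frac{539433}{3810431} + 537647 \left(- \frac{3}{9116426}\right) = \frac{539433}{3810431} - \frac{146631}{828766} = - \frac{111663578283}{3157955658146}$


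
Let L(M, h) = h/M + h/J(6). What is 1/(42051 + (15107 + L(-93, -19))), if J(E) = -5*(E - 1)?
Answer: 2325/132894592 ≈ 1.7495e-5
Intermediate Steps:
J(E) = 5 - 5*E (J(E) = -5*(-1 + E) = 5 - 5*E)
L(M, h) = -h/25 + h/M (L(M, h) = h/M + h/(5 - 5*6) = h/M + h/(5 - 30) = h/M + h/(-25) = h/M + h*(-1/25) = h/M - h/25 = -h/25 + h/M)
1/(42051 + (15107 + L(-93, -19))) = 1/(42051 + (15107 + (-1/25*(-19) - 19/(-93)))) = 1/(42051 + (15107 + (19/25 - 19*(-1/93)))) = 1/(42051 + (15107 + (19/25 + 19/93))) = 1/(42051 + (15107 + 2242/2325)) = 1/(42051 + 35126017/2325) = 1/(132894592/2325) = 2325/132894592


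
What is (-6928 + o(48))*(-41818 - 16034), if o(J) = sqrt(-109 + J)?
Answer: 400798656 - 57852*I*sqrt(61) ≈ 4.008e+8 - 4.5184e+5*I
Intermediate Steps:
(-6928 + o(48))*(-41818 - 16034) = (-6928 + sqrt(-109 + 48))*(-41818 - 16034) = (-6928 + sqrt(-61))*(-57852) = (-6928 + I*sqrt(61))*(-57852) = 400798656 - 57852*I*sqrt(61)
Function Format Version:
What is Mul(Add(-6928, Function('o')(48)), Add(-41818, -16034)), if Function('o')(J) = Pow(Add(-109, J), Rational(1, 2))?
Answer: Add(400798656, Mul(-57852, I, Pow(61, Rational(1, 2)))) ≈ Add(4.0080e+8, Mul(-4.5184e+5, I))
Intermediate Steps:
Mul(Add(-6928, Function('o')(48)), Add(-41818, -16034)) = Mul(Add(-6928, Pow(Add(-109, 48), Rational(1, 2))), Add(-41818, -16034)) = Mul(Add(-6928, Pow(-61, Rational(1, 2))), -57852) = Mul(Add(-6928, Mul(I, Pow(61, Rational(1, 2)))), -57852) = Add(400798656, Mul(-57852, I, Pow(61, Rational(1, 2))))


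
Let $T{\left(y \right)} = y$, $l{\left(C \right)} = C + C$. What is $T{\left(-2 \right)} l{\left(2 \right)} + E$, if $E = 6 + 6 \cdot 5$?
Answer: $28$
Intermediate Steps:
$l{\left(C \right)} = 2 C$
$E = 36$ ($E = 6 + 30 = 36$)
$T{\left(-2 \right)} l{\left(2 \right)} + E = - 2 \cdot 2 \cdot 2 + 36 = \left(-2\right) 4 + 36 = -8 + 36 = 28$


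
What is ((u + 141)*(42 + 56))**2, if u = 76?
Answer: 452242756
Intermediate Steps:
((u + 141)*(42 + 56))**2 = ((76 + 141)*(42 + 56))**2 = (217*98)**2 = 21266**2 = 452242756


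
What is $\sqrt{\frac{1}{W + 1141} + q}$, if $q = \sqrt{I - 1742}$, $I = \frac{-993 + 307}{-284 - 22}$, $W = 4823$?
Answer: $\frac{\sqrt{430899 + 50389836 i \sqrt{4525111}}}{50694} \approx 4.5668 + 4.5667 i$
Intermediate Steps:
$I = \frac{343}{153}$ ($I = - \frac{686}{-306} = \left(-686\right) \left(- \frac{1}{306}\right) = \frac{343}{153} \approx 2.2418$)
$q = \frac{i \sqrt{4525111}}{51}$ ($q = \sqrt{\frac{343}{153} - 1742} = \sqrt{- \frac{266183}{153}} = \frac{i \sqrt{4525111}}{51} \approx 41.71 i$)
$\sqrt{\frac{1}{W + 1141} + q} = \sqrt{\frac{1}{4823 + 1141} + \frac{i \sqrt{4525111}}{51}} = \sqrt{\frac{1}{5964} + \frac{i \sqrt{4525111}}{51}}$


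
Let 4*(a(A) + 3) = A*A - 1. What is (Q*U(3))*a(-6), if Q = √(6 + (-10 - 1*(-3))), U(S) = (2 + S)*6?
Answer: 345*I/2 ≈ 172.5*I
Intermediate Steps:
U(S) = 12 + 6*S
Q = I (Q = √(6 + (-10 + 3)) = √(6 - 7) = √(-1) = I ≈ 1.0*I)
a(A) = -13/4 + A²/4 (a(A) = -3 + (A*A - 1)/4 = -3 + (A² - 1)/4 = -3 + (-1 + A²)/4 = -3 + (-¼ + A²/4) = -13/4 + A²/4)
(Q*U(3))*a(-6) = (I*(12 + 6*3))*(-13/4 + (¼)*(-6)²) = (I*(12 + 18))*(-13/4 + (¼)*36) = (I*30)*(-13/4 + 9) = (30*I)*(23/4) = 345*I/2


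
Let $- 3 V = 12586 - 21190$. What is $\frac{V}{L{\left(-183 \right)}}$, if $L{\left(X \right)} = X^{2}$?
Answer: $\frac{956}{11163} \approx 0.08564$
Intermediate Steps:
$V = 2868$ ($V = - \frac{12586 - 21190}{3} = \left(- \frac{1}{3}\right) \left(-8604\right) = 2868$)
$\frac{V}{L{\left(-183 \right)}} = \frac{2868}{\left(-183\right)^{2}} = \frac{2868}{33489} = 2868 \cdot \frac{1}{33489} = \frac{956}{11163}$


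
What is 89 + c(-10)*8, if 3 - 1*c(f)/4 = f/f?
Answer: 153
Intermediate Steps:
c(f) = 8 (c(f) = 12 - 4*f/f = 12 - 4*1 = 12 - 4 = 8)
89 + c(-10)*8 = 89 + 8*8 = 89 + 64 = 153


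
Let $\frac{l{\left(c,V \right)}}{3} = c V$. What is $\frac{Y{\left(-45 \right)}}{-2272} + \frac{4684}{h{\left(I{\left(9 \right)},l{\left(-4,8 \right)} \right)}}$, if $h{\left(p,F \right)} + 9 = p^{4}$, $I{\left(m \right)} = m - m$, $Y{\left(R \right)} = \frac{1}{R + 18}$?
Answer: $- \frac{31926143}{61344} \approx -520.44$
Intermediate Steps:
$Y{\left(R \right)} = \frac{1}{18 + R}$
$I{\left(m \right)} = 0$
$l{\left(c,V \right)} = 3 V c$ ($l{\left(c,V \right)} = 3 c V = 3 V c$)
$h{\left(p,F \right)} = -9 + p^{4}$
$\frac{Y{\left(-45 \right)}}{-2272} + \frac{4684}{h{\left(I{\left(9 \right)},l{\left(-4,8 \right)} \right)}} = \frac{1}{\left(18 - 45\right) \left(-2272\right)} + \frac{4684}{-9 + 0^{4}} = \frac{1}{-27} \left(- \frac{1}{2272}\right) + \frac{4684}{-9 + 0} = \left(- \frac{1}{27}\right) \left(- \frac{1}{2272}\right) + \frac{4684}{-9} = \frac{1}{61344} + 4684 \left(- \frac{1}{9}\right) = \frac{1}{61344} - \frac{4684}{9} = - \frac{31926143}{61344}$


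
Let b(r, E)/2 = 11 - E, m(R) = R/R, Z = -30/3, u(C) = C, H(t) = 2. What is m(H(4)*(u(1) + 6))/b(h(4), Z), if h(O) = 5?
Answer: 1/42 ≈ 0.023810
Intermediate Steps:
Z = -10 (Z = -30*1/3 = -10)
m(R) = 1
b(r, E) = 22 - 2*E (b(r, E) = 2*(11 - E) = 22 - 2*E)
m(H(4)*(u(1) + 6))/b(h(4), Z) = 1/(22 - 2*(-10)) = 1/(22 + 20) = 1/42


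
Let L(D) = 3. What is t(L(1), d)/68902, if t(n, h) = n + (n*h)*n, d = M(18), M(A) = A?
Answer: 165/68902 ≈ 0.0023947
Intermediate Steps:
d = 18
t(n, h) = n + h*n² (t(n, h) = n + (h*n)*n = n + h*n²)
t(L(1), d)/68902 = (3*(1 + 18*3))/68902 = (3*(1 + 54))*(1/68902) = (3*55)*(1/68902) = 165*(1/68902) = 165/68902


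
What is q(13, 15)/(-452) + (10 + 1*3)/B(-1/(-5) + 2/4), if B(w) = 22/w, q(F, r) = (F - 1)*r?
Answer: 383/24860 ≈ 0.015406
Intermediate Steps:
q(F, r) = r*(-1 + F) (q(F, r) = (-1 + F)*r = r*(-1 + F))
q(13, 15)/(-452) + (10 + 1*3)/B(-1/(-5) + 2/4) = (15*(-1 + 13))/(-452) + (10 + 1*3)/((22/(-1/(-5) + 2/4))) = (15*12)*(-1/452) + (10 + 3)/((22/(-1*(-1/5) + 2*(1/4)))) = 180*(-1/452) + 13/((22/(1/5 + 1/2))) = -45/113 + 13/((22/(7/10))) = -45/113 + 13/((22*(10/7))) = -45/113 + 13/(220/7) = -45/113 + 13*(7/220) = -45/113 + 91/220 = 383/24860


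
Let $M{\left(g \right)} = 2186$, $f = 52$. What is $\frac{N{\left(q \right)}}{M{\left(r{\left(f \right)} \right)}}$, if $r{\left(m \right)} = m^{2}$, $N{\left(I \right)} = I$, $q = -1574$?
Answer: $- \frac{787}{1093} \approx -0.72004$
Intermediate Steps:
$\frac{N{\left(q \right)}}{M{\left(r{\left(f \right)} \right)}} = - \frac{1574}{2186} = \left(-1574\right) \frac{1}{2186} = - \frac{787}{1093}$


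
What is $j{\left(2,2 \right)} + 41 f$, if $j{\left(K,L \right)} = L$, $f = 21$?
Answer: $863$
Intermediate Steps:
$j{\left(2,2 \right)} + 41 f = 2 + 41 \cdot 21 = 2 + 861 = 863$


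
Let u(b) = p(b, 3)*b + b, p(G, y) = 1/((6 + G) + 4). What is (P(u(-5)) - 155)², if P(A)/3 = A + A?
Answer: 36481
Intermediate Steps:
p(G, y) = 1/(10 + G)
u(b) = b + b/(10 + b) (u(b) = b/(10 + b) + b = b + b/(10 + b))
P(A) = 6*A (P(A) = 3*(A + A) = 3*(2*A) = 6*A)
(P(u(-5)) - 155)² = (6*(-5*(11 - 5)/(10 - 5)) - 155)² = (6*(-5*6/5) - 155)² = (6*(-5*⅕*6) - 155)² = (6*(-6) - 155)² = (-36 - 155)² = (-191)² = 36481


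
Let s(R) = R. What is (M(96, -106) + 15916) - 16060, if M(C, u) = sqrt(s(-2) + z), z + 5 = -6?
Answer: -144 + I*sqrt(13) ≈ -144.0 + 3.6056*I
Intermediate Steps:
z = -11 (z = -5 - 6 = -11)
M(C, u) = I*sqrt(13) (M(C, u) = sqrt(-2 - 11) = sqrt(-13) = I*sqrt(13))
(M(96, -106) + 15916) - 16060 = (I*sqrt(13) + 15916) - 16060 = (15916 + I*sqrt(13)) - 16060 = -144 + I*sqrt(13)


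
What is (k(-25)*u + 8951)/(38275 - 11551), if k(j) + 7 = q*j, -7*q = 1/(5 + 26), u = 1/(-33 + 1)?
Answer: 31078619/92785728 ≈ 0.33495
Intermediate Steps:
u = -1/32 (u = 1/(-32) = -1/32 ≈ -0.031250)
q = -1/217 (q = -1/(7*(5 + 26)) = -⅐/31 = -⅐*1/31 = -1/217 ≈ -0.0046083)
k(j) = -7 - j/217
(k(-25)*u + 8951)/(38275 - 11551) = ((-7 - 1/217*(-25))*(-1/32) + 8951)/(38275 - 11551) = ((-7 + 25/217)*(-1/32) + 8951)/26724 = (-1494/217*(-1/32) + 8951)*(1/26724) = (747/3472 + 8951)*(1/26724) = (31078619/3472)*(1/26724) = 31078619/92785728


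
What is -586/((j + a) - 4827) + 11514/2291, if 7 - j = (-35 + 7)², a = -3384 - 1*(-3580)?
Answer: 31805119/6194864 ≈ 5.1341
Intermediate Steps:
a = 196 (a = -3384 + 3580 = 196)
j = -777 (j = 7 - (-35 + 7)² = 7 - 1*(-28)² = 7 - 1*784 = 7 - 784 = -777)
-586/((j + a) - 4827) + 11514/2291 = -586/((-777 + 196) - 4827) + 11514/2291 = -586/(-581 - 4827) + 11514*(1/2291) = -586/(-5408) + 11514/2291 = -586*(-1/5408) + 11514/2291 = 293/2704 + 11514/2291 = 31805119/6194864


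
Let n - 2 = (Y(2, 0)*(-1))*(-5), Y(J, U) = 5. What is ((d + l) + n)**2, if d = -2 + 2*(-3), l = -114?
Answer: 9025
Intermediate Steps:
d = -8 (d = -2 - 6 = -8)
n = 27 (n = 2 + (5*(-1))*(-5) = 2 - 5*(-5) = 2 + 25 = 27)
((d + l) + n)**2 = ((-8 - 114) + 27)**2 = (-122 + 27)**2 = (-95)**2 = 9025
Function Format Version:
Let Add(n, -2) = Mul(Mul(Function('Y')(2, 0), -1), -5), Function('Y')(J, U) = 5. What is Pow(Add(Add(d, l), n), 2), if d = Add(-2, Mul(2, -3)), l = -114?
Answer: 9025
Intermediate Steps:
d = -8 (d = Add(-2, -6) = -8)
n = 27 (n = Add(2, Mul(Mul(5, -1), -5)) = Add(2, Mul(-5, -5)) = Add(2, 25) = 27)
Pow(Add(Add(d, l), n), 2) = Pow(Add(Add(-8, -114), 27), 2) = Pow(Add(-122, 27), 2) = Pow(-95, 2) = 9025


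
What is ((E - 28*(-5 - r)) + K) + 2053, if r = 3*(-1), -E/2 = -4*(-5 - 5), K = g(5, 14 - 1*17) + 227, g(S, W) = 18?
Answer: 2274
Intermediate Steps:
K = 245 (K = 18 + 227 = 245)
E = -80 (E = -(-8)*(-5 - 5) = -(-8)*(-10) = -2*40 = -80)
r = -3
((E - 28*(-5 - r)) + K) + 2053 = ((-80 - 28*(-5 - 1*(-3))) + 245) + 2053 = ((-80 - 28*(-5 + 3)) + 245) + 2053 = ((-80 - 28*(-2)) + 245) + 2053 = ((-80 + 56) + 245) + 2053 = (-24 + 245) + 2053 = 221 + 2053 = 2274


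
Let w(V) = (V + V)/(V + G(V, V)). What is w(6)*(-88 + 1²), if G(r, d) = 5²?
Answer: -1044/31 ≈ -33.677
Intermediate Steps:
G(r, d) = 25
w(V) = 2*V/(25 + V) (w(V) = (V + V)/(V + 25) = (2*V)/(25 + V) = 2*V/(25 + V))
w(6)*(-88 + 1²) = (2*6/(25 + 6))*(-88 + 1²) = (2*6/31)*(-88 + 1) = (2*6*(1/31))*(-87) = (12/31)*(-87) = -1044/31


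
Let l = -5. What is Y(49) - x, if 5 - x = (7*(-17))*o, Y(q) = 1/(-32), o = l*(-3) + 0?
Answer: -57281/32 ≈ -1790.0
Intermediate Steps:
o = 15 (o = -5*(-3) + 0 = 15 + 0 = 15)
Y(q) = -1/32
x = 1790 (x = 5 - 7*(-17)*15 = 5 - (-119)*15 = 5 - 1*(-1785) = 5 + 1785 = 1790)
Y(49) - x = -1/32 - 1*1790 = -1/32 - 1790 = -57281/32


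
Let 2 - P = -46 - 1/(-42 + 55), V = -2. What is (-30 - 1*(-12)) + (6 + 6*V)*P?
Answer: -3984/13 ≈ -306.46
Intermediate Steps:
P = 625/13 (P = 2 - (-46 - 1/(-42 + 55)) = 2 - (-46 - 1/13) = 2 - 1*(-599/13) = 2 + 599/13 = 625/13 ≈ 48.077)
(-30 - 1*(-12)) + (6 + 6*V)*P = (-30 - 1*(-12)) + (6 + 6*(-2))*(625/13) = (-30 + 12) + (6 - 12)*(625/13) = -18 - 6*625/13 = -18 - 3750/13 = -3984/13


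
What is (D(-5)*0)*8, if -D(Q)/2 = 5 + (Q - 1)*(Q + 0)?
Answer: 0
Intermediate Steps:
D(Q) = -10 - 2*Q*(-1 + Q) (D(Q) = -2*(5 + (Q - 1)*(Q + 0)) = -2*(5 + (-1 + Q)*Q) = -2*(5 + Q*(-1 + Q)) = -10 - 2*Q*(-1 + Q))
(D(-5)*0)*8 = ((-10 - 2*(-5)**2 + 2*(-5))*0)*8 = ((-10 - 2*25 - 10)*0)*8 = ((-10 - 50 - 10)*0)*8 = -70*0*8 = 0*8 = 0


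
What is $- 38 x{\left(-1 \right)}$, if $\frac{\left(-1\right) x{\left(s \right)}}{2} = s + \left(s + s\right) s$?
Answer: $76$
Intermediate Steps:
$x{\left(s \right)} = - 4 s^{2} - 2 s$ ($x{\left(s \right)} = - 2 \left(s + \left(s + s\right) s\right) = - 2 \left(s + 2 s s\right) = - 2 \left(s + 2 s^{2}\right) = - 4 s^{2} - 2 s$)
$- 38 x{\left(-1 \right)} = - 38 \left(\left(-2\right) \left(-1\right) \left(1 + 2 \left(-1\right)\right)\right) = - 38 \left(\left(-2\right) \left(-1\right) \left(1 - 2\right)\right) = - 38 \left(\left(-2\right) \left(-1\right) \left(-1\right)\right) = \left(-38\right) \left(-2\right) = 76$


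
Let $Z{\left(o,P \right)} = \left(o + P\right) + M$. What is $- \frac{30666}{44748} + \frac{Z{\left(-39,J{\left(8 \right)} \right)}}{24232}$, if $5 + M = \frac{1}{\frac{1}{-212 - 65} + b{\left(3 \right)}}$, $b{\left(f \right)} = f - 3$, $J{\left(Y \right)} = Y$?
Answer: $- \frac{63092053}{90361128} \approx -0.69822$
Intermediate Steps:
$b{\left(f \right)} = -3 + f$
$M = -282$ ($M = -5 + \frac{1}{\frac{1}{-212 - 65} + \left(-3 + 3\right)} = -5 + \frac{1}{\frac{1}{-277} + 0} = -5 + \frac{1}{- \frac{1}{277} + 0} = -5 + \frac{1}{- \frac{1}{277}} = -5 - 277 = -282$)
$Z{\left(o,P \right)} = -282 + P + o$ ($Z{\left(o,P \right)} = \left(o + P\right) - 282 = \left(P + o\right) - 282 = -282 + P + o$)
$- \frac{30666}{44748} + \frac{Z{\left(-39,J{\left(8 \right)} \right)}}{24232} = - \frac{30666}{44748} + \frac{-282 + 8 - 39}{24232} = \left(-30666\right) \frac{1}{44748} - \frac{313}{24232} = - \frac{5111}{7458} - \frac{313}{24232} = - \frac{63092053}{90361128}$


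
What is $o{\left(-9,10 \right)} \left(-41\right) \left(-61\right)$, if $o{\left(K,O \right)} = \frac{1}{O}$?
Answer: $\frac{2501}{10} \approx 250.1$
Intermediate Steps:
$o{\left(-9,10 \right)} \left(-41\right) \left(-61\right) = \frac{1}{10} \left(-41\right) \left(-61\right) = \left(- \frac{41}{10}\right) \left(-61\right) = \frac{2501}{10}$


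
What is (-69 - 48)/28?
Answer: -117/28 ≈ -4.1786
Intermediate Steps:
(-69 - 48)/28 = -117*1/28 = -117/28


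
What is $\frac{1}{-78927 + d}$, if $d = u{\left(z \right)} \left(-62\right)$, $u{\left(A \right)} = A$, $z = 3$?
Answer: $- \frac{1}{79113} \approx -1.264 \cdot 10^{-5}$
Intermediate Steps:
$d = -186$ ($d = 3 \left(-62\right) = -186$)
$\frac{1}{-78927 + d} = \frac{1}{-78927 - 186} = \frac{1}{-79113} = - \frac{1}{79113}$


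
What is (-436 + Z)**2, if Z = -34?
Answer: 220900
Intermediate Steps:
(-436 + Z)**2 = (-436 - 34)**2 = (-470)**2 = 220900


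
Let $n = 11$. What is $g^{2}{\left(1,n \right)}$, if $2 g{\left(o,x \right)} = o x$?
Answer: $\frac{121}{4} \approx 30.25$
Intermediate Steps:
$g{\left(o,x \right)} = \frac{o x}{2}$
$g^{2}{\left(1,n \right)} = \left(\frac{1}{2} \cdot 1 \cdot 11\right)^{2} = \left(\frac{11}{2}\right)^{2} = \frac{121}{4}$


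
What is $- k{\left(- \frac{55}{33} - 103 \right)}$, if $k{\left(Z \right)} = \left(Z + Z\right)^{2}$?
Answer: $- \frac{394384}{9} \approx -43820.0$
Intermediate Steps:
$k{\left(Z \right)} = 4 Z^{2}$ ($k{\left(Z \right)} = \left(2 Z\right)^{2} = 4 Z^{2}$)
$- k{\left(- \frac{55}{33} - 103 \right)} = - 4 \left(- \frac{55}{33} - 103\right)^{2} = - 4 \left(\left(-55\right) \frac{1}{33} - 103\right)^{2} = - 4 \left(- \frac{5}{3} - 103\right)^{2} = - 4 \left(- \frac{314}{3}\right)^{2} = - \frac{4 \cdot 98596}{9} = \left(-1\right) \frac{394384}{9} = - \frac{394384}{9}$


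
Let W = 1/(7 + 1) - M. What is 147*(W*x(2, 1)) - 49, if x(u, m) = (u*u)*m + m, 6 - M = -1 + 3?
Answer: -23177/8 ≈ -2897.1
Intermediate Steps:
M = 4 (M = 6 - (-1 + 3) = 6 - 1*2 = 6 - 2 = 4)
W = -31/8 (W = 1/(7 + 1) - 1*4 = 1/8 - 4 = ⅛ - 4 = -31/8 ≈ -3.8750)
x(u, m) = m + m*u² (x(u, m) = u²*m + m = m*u² + m = m + m*u²)
147*(W*x(2, 1)) - 49 = 147*(-31*(1 + 2²)/8) - 49 = 147*(-31*(1 + 4)/8) - 49 = 147*(-31*5/8) - 49 = 147*(-31/8*5) - 49 = 147*(-155/8) - 49 = -22785/8 - 49 = -23177/8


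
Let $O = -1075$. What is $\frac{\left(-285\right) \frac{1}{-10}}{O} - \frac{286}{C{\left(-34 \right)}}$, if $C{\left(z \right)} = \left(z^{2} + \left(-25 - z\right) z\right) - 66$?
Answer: $- \frac{164897}{421400} \approx -0.39131$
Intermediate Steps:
$C{\left(z \right)} = -66 + z^{2} + z \left(-25 - z\right)$ ($C{\left(z \right)} = \left(z^{2} + z \left(-25 - z\right)\right) - 66 = -66 + z^{2} + z \left(-25 - z\right)$)
$\frac{\left(-285\right) \frac{1}{-10}}{O} - \frac{286}{C{\left(-34 \right)}} = \frac{\left(-285\right) \frac{1}{-10}}{-1075} - \frac{286}{-66 - -850} = \left(-285\right) \left(- \frac{1}{10}\right) \left(- \frac{1}{1075}\right) - \frac{286}{-66 + 850} = \frac{57}{2} \left(- \frac{1}{1075}\right) - \frac{286}{784} = - \frac{57}{2150} - \frac{143}{392} = - \frac{164897}{421400}$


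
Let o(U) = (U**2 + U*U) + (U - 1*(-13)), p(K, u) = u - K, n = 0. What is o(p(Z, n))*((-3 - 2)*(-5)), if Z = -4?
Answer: 1225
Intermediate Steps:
o(U) = 13 + U + 2*U**2 (o(U) = (U**2 + U**2) + (U + 13) = 2*U**2 + (13 + U) = 13 + U + 2*U**2)
o(p(Z, n))*((-3 - 2)*(-5)) = (13 + (0 - 1*(-4)) + 2*(0 - 1*(-4))**2)*((-3 - 2)*(-5)) = (13 + (0 + 4) + 2*(0 + 4)**2)*(-5*(-5)) = (13 + 4 + 2*4**2)*25 = (13 + 4 + 2*16)*25 = (13 + 4 + 32)*25 = 49*25 = 1225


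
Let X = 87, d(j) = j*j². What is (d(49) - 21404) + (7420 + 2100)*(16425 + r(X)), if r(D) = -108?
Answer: 155434085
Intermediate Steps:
d(j) = j³
(d(49) - 21404) + (7420 + 2100)*(16425 + r(X)) = (49³ - 21404) + (7420 + 2100)*(16425 - 108) = (117649 - 21404) + 9520*16317 = 96245 + 155337840 = 155434085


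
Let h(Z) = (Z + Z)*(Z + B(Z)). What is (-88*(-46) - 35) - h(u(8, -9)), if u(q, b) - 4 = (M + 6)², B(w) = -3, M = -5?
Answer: 3993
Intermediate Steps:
u(q, b) = 5 (u(q, b) = 4 + (-5 + 6)² = 4 + 1² = 4 + 1 = 5)
h(Z) = 2*Z*(-3 + Z) (h(Z) = (Z + Z)*(Z - 3) = (2*Z)*(-3 + Z) = 2*Z*(-3 + Z))
(-88*(-46) - 35) - h(u(8, -9)) = (-88*(-46) - 35) - 2*5*(-3 + 5) = (4048 - 35) - 2*5*2 = 4013 - 1*20 = 4013 - 20 = 3993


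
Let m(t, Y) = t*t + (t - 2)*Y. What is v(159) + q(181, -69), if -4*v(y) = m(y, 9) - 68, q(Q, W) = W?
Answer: -13451/2 ≈ -6725.5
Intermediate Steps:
m(t, Y) = t**2 + Y*(-2 + t) (m(t, Y) = t**2 + (-2 + t)*Y = t**2 + Y*(-2 + t))
v(y) = 43/2 - 9*y/4 - y**2/4 (v(y) = -((y**2 - 2*9 + 9*y) - 68)/4 = -((y**2 - 18 + 9*y) - 68)/4 = -((-18 + y**2 + 9*y) - 68)/4 = -(-86 + y**2 + 9*y)/4 = 43/2 - 9*y/4 - y**2/4)
v(159) + q(181, -69) = (43/2 - 9/4*159 - 1/4*159**2) - 69 = (43/2 - 1431/4 - 1/4*25281) - 69 = (43/2 - 1431/4 - 25281/4) - 69 = -13313/2 - 69 = -13451/2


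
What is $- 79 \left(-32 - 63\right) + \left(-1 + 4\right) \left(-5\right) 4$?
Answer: $7445$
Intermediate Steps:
$- 79 \left(-32 - 63\right) + \left(-1 + 4\right) \left(-5\right) 4 = - 79 \left(-32 - 63\right) + 3 \left(-5\right) 4 = \left(-79\right) \left(-95\right) - 60 = 7505 - 60 = 7445$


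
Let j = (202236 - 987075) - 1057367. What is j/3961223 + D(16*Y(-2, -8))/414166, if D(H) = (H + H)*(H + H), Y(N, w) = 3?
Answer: -363236229514/820301942509 ≈ -0.44281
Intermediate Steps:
j = -1842206 (j = -784839 - 1057367 = -1842206)
D(H) = 4*H² (D(H) = (2*H)*(2*H) = 4*H²)
j/3961223 + D(16*Y(-2, -8))/414166 = -1842206/3961223 + (4*(16*3)²)/414166 = -1842206*1/3961223 + (4*48²)*(1/414166) = -1842206/3961223 + (4*2304)*(1/414166) = -1842206/3961223 + 9216*(1/414166) = -1842206/3961223 + 4608/207083 = -363236229514/820301942509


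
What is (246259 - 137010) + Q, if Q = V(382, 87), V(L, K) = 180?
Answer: 109429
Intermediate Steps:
Q = 180
(246259 - 137010) + Q = (246259 - 137010) + 180 = 109249 + 180 = 109429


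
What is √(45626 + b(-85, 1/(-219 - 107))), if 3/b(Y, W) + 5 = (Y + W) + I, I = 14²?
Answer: 4*√3404979311465/34555 ≈ 213.60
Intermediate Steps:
I = 196
b(Y, W) = 3/(191 + W + Y) (b(Y, W) = 3/(-5 + ((Y + W) + 196)) = 3/(-5 + ((W + Y) + 196)) = 3/(-5 + (196 + W + Y)) = 3/(191 + W + Y))
√(45626 + b(-85, 1/(-219 - 107))) = √(45626 + 3/(191 + 1/(-219 - 107) - 85)) = √(45626 + 3/(191 + 1/(-326) - 85)) = √(45626 + 3/(191 - 1/326 - 85)) = √(45626 + 3/(34555/326)) = √(45626 + 3*(326/34555)) = √(45626 + 978/34555) = √(1576607408/34555) = 4*√3404979311465/34555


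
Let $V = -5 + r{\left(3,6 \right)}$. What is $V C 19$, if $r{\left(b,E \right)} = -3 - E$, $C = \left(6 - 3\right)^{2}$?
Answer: $-2394$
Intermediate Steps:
$C = 9$ ($C = 3^{2} = 9$)
$V = -14$ ($V = -5 - 9 = -14$)
$V C 19 = \left(-14\right) 9 \cdot 19 = \left(-126\right) 19 = -2394$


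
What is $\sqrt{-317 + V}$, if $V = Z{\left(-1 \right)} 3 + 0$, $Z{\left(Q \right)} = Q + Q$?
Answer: $i \sqrt{323} \approx 17.972 i$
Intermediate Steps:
$Z{\left(Q \right)} = 2 Q$
$V = -6$ ($V = 2 \left(-1\right) 3 + 0 = \left(-2\right) 3 + 0 = -6 + 0 = -6$)
$\sqrt{-317 + V} = \sqrt{-317 - 6} = \sqrt{-323} = i \sqrt{323}$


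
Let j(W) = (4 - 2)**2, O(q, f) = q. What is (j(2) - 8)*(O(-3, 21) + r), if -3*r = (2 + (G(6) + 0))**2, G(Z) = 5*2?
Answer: 204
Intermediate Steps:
G(Z) = 10
j(W) = 4 (j(W) = 2**2 = 4)
r = -48 (r = -(2 + (10 + 0))**2/3 = -(2 + 10)**2/3 = -1/3*12**2 = -1/3*144 = -48)
(j(2) - 8)*(O(-3, 21) + r) = (4 - 8)*(-3 - 48) = -4*(-51) = 204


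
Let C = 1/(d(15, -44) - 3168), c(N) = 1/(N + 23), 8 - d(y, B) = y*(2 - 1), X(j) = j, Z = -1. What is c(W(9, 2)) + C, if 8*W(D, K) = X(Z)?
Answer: 25217/581025 ≈ 0.043401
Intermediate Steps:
W(D, K) = -1/8 (W(D, K) = (1/8)*(-1) = -1/8)
d(y, B) = 8 - y (d(y, B) = 8 - y*(2 - 1) = 8 - y)
c(N) = 1/(23 + N)
C = -1/3175 (C = 1/((8 - 1*15) - 3168) = 1/((8 - 15) - 3168) = 1/(-7 - 3168) = 1/(-3175) = -1/3175 ≈ -0.00031496)
c(W(9, 2)) + C = 1/(23 - 1/8) - 1/3175 = 1/(183/8) - 1/3175 = 8/183 - 1/3175 = 25217/581025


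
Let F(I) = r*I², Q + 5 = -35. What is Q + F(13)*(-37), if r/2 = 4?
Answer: -50064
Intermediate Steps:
Q = -40 (Q = -5 - 35 = -40)
r = 8 (r = 2*4 = 8)
F(I) = 8*I²
Q + F(13)*(-37) = -40 + (8*13²)*(-37) = -40 + (8*169)*(-37) = -40 + 1352*(-37) = -40 - 50024 = -50064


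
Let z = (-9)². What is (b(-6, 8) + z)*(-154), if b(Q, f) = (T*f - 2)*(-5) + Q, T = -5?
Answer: -43890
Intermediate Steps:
z = 81
b(Q, f) = 10 + Q + 25*f (b(Q, f) = (-5*f - 2)*(-5) + Q = (-2 - 5*f)*(-5) + Q = (10 + 25*f) + Q = 10 + Q + 25*f)
(b(-6, 8) + z)*(-154) = ((10 - 6 + 25*8) + 81)*(-154) = ((10 - 6 + 200) + 81)*(-154) = (204 + 81)*(-154) = 285*(-154) = -43890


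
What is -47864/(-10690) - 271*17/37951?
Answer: 883618917/202848095 ≈ 4.3561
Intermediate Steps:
-47864/(-10690) - 271*17/37951 = -47864*(-1/10690) - 4607*1/37951 = 23932/5345 - 4607/37951 = 883618917/202848095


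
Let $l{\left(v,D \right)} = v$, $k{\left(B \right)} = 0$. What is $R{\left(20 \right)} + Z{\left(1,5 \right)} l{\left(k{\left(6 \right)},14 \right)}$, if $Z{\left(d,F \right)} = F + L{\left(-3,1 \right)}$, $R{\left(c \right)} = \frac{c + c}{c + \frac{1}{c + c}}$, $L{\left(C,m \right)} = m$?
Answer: $\frac{1600}{801} \approx 1.9975$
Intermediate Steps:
$R{\left(c \right)} = \frac{2 c}{c + \frac{1}{2 c}}$
$Z{\left(d,F \right)} = 1 + F$ ($Z{\left(d,F \right)} = F + 1 = 1 + F$)
$R{\left(20 \right)} + Z{\left(1,5 \right)} l{\left(k{\left(6 \right)},14 \right)} = \frac{4 \cdot 20^{2}}{1 + 2 \cdot 20^{2}} + \left(1 + 5\right) 0 = 4 \cdot 400 \frac{1}{1 + 2 \cdot 400} + 6 \cdot 0 = 4 \cdot 400 \frac{1}{1 + 800} + 0 = 4 \cdot 400 \cdot \frac{1}{801} + 0 = \frac{1600}{801} + 0 = \frac{1600}{801}$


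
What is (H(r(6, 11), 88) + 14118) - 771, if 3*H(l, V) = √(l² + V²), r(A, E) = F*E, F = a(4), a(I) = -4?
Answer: 13347 + 44*√5/3 ≈ 13380.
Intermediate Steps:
F = -4
r(A, E) = -4*E
H(l, V) = √(V² + l²)/3 (H(l, V) = √(l² + V²)/3 = √(V² + l²)/3)
(H(r(6, 11), 88) + 14118) - 771 = (√(88² + (-4*11)²)/3 + 14118) - 771 = (√(7744 + (-44)²)/3 + 14118) - 771 = (√(7744 + 1936)/3 + 14118) - 771 = (√9680/3 + 14118) - 771 = ((44*√5)/3 + 14118) - 771 = (44*√5/3 + 14118) - 771 = (14118 + 44*√5/3) - 771 = 13347 + 44*√5/3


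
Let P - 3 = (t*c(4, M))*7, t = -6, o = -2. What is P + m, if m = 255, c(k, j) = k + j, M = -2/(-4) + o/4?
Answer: 90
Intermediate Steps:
M = 0 (M = -2/(-4) - 2/4 = -2*(-1/4) - 2*1/4 = 1/2 - 1/2 = 0)
c(k, j) = j + k
P = -165 (P = 3 - 6*(0 + 4)*7 = 3 - 6*4*7 = 3 - 24*7 = 3 - 168 = -165)
P + m = -165 + 255 = 90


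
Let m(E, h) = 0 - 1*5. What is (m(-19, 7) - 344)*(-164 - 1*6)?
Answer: 59330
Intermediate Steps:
m(E, h) = -5 (m(E, h) = 0 - 5 = -5)
(m(-19, 7) - 344)*(-164 - 1*6) = (-5 - 344)*(-164 - 1*6) = -349*(-164 - 6) = -349*(-170) = 59330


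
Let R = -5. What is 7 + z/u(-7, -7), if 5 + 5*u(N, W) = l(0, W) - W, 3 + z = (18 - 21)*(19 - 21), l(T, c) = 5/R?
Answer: 22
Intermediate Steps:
l(T, c) = -1 (l(T, c) = 5/(-5) = 5*(-1/5) = -1)
z = 3 (z = -3 + (18 - 21)*(19 - 21) = -3 - 3*(-2) = -3 + 6 = 3)
u(N, W) = -6/5 - W/5 (u(N, W) = -1 + (-1 - W)/5 = -1 + (-1/5 - W/5) = -6/5 - W/5)
7 + z/u(-7, -7) = 7 + 3/(-6/5 - 1/5*(-7)) = 7 + 3/(-6/5 + 7/5) = 7 + 3/(1/5) = 7 + 3*5 = 7 + 15 = 22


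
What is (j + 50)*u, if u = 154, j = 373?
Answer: 65142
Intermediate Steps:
(j + 50)*u = (373 + 50)*154 = 423*154 = 65142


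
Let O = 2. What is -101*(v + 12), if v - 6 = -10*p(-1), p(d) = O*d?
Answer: -3838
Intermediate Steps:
p(d) = 2*d
v = 26 (v = 6 - 20*(-1) = 6 - 10*(-2) = 6 + 20 = 26)
-101*(v + 12) = -101*(26 + 12) = -101*38 = -3838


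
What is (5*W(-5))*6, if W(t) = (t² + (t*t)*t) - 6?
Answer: -3180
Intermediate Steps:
W(t) = -6 + t² + t³ (W(t) = (t² + t²*t) - 6 = (t² + t³) - 6 = -6 + t² + t³)
(5*W(-5))*6 = (5*(-6 + (-5)² + (-5)³))*6 = (5*(-6 + 25 - 125))*6 = (5*(-106))*6 = -530*6 = -3180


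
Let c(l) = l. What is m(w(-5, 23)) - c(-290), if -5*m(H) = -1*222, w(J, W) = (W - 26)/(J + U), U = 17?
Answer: 1672/5 ≈ 334.40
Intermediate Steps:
w(J, W) = (-26 + W)/(17 + J) (w(J, W) = (W - 26)/(J + 17) = (-26 + W)/(17 + J))
m(H) = 222/5 (m(H) = -(-1)*222/5 = -1/5*(-222) = 222/5)
m(w(-5, 23)) - c(-290) = 222/5 - 1*(-290) = 222/5 + 290 = 1672/5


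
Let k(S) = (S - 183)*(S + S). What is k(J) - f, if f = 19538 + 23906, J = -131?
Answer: 38824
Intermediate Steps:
k(S) = 2*S*(-183 + S) (k(S) = (-183 + S)*(2*S) = 2*S*(-183 + S))
f = 43444
k(J) - f = 2*(-131)*(-183 - 131) - 1*43444 = 2*(-131)*(-314) - 43444 = 82268 - 43444 = 38824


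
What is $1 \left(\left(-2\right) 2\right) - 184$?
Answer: $-188$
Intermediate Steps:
$1 \left(\left(-2\right) 2\right) - 184 = 1 \left(-4\right) - 184 = -4 - 184 = -188$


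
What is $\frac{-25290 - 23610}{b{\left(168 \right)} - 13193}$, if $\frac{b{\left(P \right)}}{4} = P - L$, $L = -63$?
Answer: $\frac{48900}{12269} \approx 3.9857$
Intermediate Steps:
$b{\left(P \right)} = 252 + 4 P$ ($b{\left(P \right)} = 4 \left(P - -63\right) = 4 \left(P + 63\right) = 4 \left(63 + P\right) = 252 + 4 P$)
$\frac{-25290 - 23610}{b{\left(168 \right)} - 13193} = \frac{-25290 - 23610}{\left(252 + 4 \cdot 168\right) - 13193} = - \frac{48900}{\left(252 + 672\right) - 13193} = - \frac{48900}{924 - 13193} = - \frac{48900}{-12269} = \left(-48900\right) \left(- \frac{1}{12269}\right) = \frac{48900}{12269}$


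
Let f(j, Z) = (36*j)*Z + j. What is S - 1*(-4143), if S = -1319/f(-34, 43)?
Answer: 218196557/52666 ≈ 4143.0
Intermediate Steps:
f(j, Z) = j + 36*Z*j (f(j, Z) = 36*Z*j + j = j + 36*Z*j)
S = 1319/52666 (S = -1319*(-1/(34*(1 + 36*43))) = -1319*(-1/(34*(1 + 1548))) = -1319/((-34*1549)) = -1319/(-52666) = -1319*(-1/52666) = 1319/52666 ≈ 0.025045)
S - 1*(-4143) = 1319/52666 - 1*(-4143) = 1319/52666 + 4143 = 218196557/52666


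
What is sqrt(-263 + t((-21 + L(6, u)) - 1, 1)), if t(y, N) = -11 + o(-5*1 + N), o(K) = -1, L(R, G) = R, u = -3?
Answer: 5*I*sqrt(11) ≈ 16.583*I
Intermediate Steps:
t(y, N) = -12 (t(y, N) = -11 - 1 = -12)
sqrt(-263 + t((-21 + L(6, u)) - 1, 1)) = sqrt(-263 - 12) = sqrt(-275) = 5*I*sqrt(11)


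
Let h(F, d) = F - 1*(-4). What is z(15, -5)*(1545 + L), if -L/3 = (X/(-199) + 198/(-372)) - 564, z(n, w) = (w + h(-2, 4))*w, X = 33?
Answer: 599459175/12338 ≈ 48586.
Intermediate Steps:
h(F, d) = 4 + F (h(F, d) = F + 4 = 4 + F)
z(n, w) = w*(2 + w) (z(n, w) = (w + (4 - 2))*w = (w + 2)*w = (2 + w)*w = w*(2 + w))
L = 20901735/12338 (L = -3*((33/(-199) + 198/(-372)) - 564) = -3*((33*(-1/199) + 198*(-1/372)) - 564) = -3*((-33/199 - 33/62) - 564) = -3*(-8613/12338 - 564) = -3*(-6967245/12338) = 20901735/12338 ≈ 1694.1)
z(15, -5)*(1545 + L) = (-5*(2 - 5))*(1545 + 20901735/12338) = -5*(-3)*(39963945/12338) = 15*(39963945/12338) = 599459175/12338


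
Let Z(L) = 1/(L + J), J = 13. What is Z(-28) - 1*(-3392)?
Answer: 50879/15 ≈ 3391.9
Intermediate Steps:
Z(L) = 1/(13 + L) (Z(L) = 1/(L + 13) = 1/(13 + L))
Z(-28) - 1*(-3392) = 1/(13 - 28) - 1*(-3392) = 1/(-15) + 3392 = -1/15 + 3392 = 50879/15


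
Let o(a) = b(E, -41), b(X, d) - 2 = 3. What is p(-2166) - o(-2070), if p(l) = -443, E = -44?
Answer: -448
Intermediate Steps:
b(X, d) = 5 (b(X, d) = 2 + 3 = 5)
o(a) = 5
p(-2166) - o(-2070) = -443 - 1*5 = -443 - 5 = -448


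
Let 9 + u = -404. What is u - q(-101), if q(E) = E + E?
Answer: -211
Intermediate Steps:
q(E) = 2*E
u = -413 (u = -9 - 404 = -413)
u - q(-101) = -413 - 2*(-101) = -413 - 1*(-202) = -413 + 202 = -211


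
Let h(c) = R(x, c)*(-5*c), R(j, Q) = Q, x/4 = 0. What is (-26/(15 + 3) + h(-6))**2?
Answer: 2666689/81 ≈ 32922.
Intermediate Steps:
x = 0 (x = 4*0 = 0)
h(c) = -5*c**2 (h(c) = c*(-5*c) = -5*c**2)
(-26/(15 + 3) + h(-6))**2 = (-26/(15 + 3) - 5*(-6)**2)**2 = (-26/18 - 5*36)**2 = (-26*1/18 - 180)**2 = (-13/9 - 180)**2 = (-1633/9)**2 = 2666689/81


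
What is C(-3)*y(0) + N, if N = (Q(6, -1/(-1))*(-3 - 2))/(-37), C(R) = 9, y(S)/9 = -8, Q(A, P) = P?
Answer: -23971/37 ≈ -647.87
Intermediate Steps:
y(S) = -72 (y(S) = 9*(-8) = -72)
N = 5/37 (N = ((-1/(-1))*(-3 - 2))/(-37) = (-1*(-1)*(-5))*(-1/37) = (1*(-5))*(-1/37) = -5*(-1/37) = 5/37 ≈ 0.13514)
C(-3)*y(0) + N = 9*(-72) + 5/37 = -648 + 5/37 = -23971/37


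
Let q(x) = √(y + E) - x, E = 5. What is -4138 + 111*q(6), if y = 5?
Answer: -4804 + 111*√10 ≈ -4453.0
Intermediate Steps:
q(x) = √10 - x (q(x) = √(5 + 5) - x = √10 - x)
-4138 + 111*q(6) = -4138 + 111*(√10 - 1*6) = -4138 + 111*(√10 - 6) = -4138 + 111*(-6 + √10) = -4138 + (-666 + 111*√10) = -4804 + 111*√10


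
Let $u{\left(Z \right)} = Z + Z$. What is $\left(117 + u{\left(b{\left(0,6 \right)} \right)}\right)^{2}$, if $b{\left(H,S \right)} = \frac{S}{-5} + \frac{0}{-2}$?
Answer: $\frac{328329}{25} \approx 13133.0$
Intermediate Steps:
$b{\left(H,S \right)} = - \frac{S}{5}$ ($b{\left(H,S \right)} = S \left(- \frac{1}{5}\right) + 0 \left(- \frac{1}{2}\right) = - \frac{S}{5} + 0 = - \frac{S}{5}$)
$u{\left(Z \right)} = 2 Z$
$\left(117 + u{\left(b{\left(0,6 \right)} \right)}\right)^{2} = \left(117 + 2 \left(\left(- \frac{1}{5}\right) 6\right)\right)^{2} = \left(117 + 2 \left(- \frac{6}{5}\right)\right)^{2} = \left(117 - \frac{12}{5}\right)^{2} = \left(\frac{573}{5}\right)^{2} = \frac{328329}{25}$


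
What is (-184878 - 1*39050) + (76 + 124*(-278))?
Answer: -258324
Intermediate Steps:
(-184878 - 1*39050) + (76 + 124*(-278)) = (-184878 - 39050) + (76 - 34472) = -223928 - 34396 = -258324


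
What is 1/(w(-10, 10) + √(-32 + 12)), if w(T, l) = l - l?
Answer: -I*√5/10 ≈ -0.22361*I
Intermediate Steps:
w(T, l) = 0
1/(w(-10, 10) + √(-32 + 12)) = 1/(0 + √(-32 + 12)) = 1/(0 + √(-20)) = 1/(0 + 2*I*√5) = 1/(2*I*√5) = -I*√5/10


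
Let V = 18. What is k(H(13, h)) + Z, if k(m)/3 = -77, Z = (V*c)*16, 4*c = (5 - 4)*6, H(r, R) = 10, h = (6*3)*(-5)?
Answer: 201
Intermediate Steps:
h = -90 (h = 18*(-5) = -90)
c = 3/2 (c = ((5 - 4)*6)/4 = (1*6)/4 = (1/4)*6 = 3/2 ≈ 1.5000)
Z = 432 (Z = (18*(3/2))*16 = 27*16 = 432)
k(m) = -231 (k(m) = 3*(-77) = -231)
k(H(13, h)) + Z = -231 + 432 = 201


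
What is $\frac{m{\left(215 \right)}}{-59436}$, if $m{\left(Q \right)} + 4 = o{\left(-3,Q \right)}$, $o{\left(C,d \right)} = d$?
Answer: $- \frac{211}{59436} \approx -0.00355$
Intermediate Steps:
$m{\left(Q \right)} = -4 + Q$
$\frac{m{\left(215 \right)}}{-59436} = \frac{-4 + 215}{-59436} = 211 \left(- \frac{1}{59436}\right) = - \frac{211}{59436}$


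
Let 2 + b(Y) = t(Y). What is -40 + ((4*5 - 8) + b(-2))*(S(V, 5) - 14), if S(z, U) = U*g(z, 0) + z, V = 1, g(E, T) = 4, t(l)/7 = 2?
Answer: 128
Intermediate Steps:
t(l) = 14 (t(l) = 7*2 = 14)
b(Y) = 12 (b(Y) = -2 + 14 = 12)
S(z, U) = z + 4*U (S(z, U) = U*4 + z = 4*U + z = z + 4*U)
-40 + ((4*5 - 8) + b(-2))*(S(V, 5) - 14) = -40 + ((4*5 - 8) + 12)*((1 + 4*5) - 14) = -40 + ((20 - 8) + 12)*((1 + 20) - 14) = -40 + (12 + 12)*(21 - 14) = -40 + 24*7 = -40 + 168 = 128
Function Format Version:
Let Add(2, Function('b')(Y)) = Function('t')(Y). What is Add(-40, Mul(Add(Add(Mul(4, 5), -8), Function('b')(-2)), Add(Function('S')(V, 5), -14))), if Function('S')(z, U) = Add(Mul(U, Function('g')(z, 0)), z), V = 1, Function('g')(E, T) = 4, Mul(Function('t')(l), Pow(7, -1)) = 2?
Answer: 128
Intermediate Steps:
Function('t')(l) = 14 (Function('t')(l) = Mul(7, 2) = 14)
Function('b')(Y) = 12 (Function('b')(Y) = Add(-2, 14) = 12)
Function('S')(z, U) = Add(z, Mul(4, U)) (Function('S')(z, U) = Add(Mul(U, 4), z) = Add(Mul(4, U), z) = Add(z, Mul(4, U)))
Add(-40, Mul(Add(Add(Mul(4, 5), -8), Function('b')(-2)), Add(Function('S')(V, 5), -14))) = Add(-40, Mul(Add(Add(Mul(4, 5), -8), 12), Add(Add(1, Mul(4, 5)), -14))) = Add(-40, Mul(Add(Add(20, -8), 12), Add(Add(1, 20), -14))) = Add(-40, Mul(Add(12, 12), Add(21, -14))) = Add(-40, Mul(24, 7)) = Add(-40, 168) = 128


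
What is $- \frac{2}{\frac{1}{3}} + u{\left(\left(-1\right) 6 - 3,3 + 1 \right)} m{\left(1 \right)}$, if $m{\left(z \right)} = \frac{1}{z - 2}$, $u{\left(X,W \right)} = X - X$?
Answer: $-6$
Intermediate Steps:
$u{\left(X,W \right)} = 0$
$m{\left(z \right)} = \frac{1}{-2 + z}$
$- \frac{2}{\frac{1}{3}} + u{\left(\left(-1\right) 6 - 3,3 + 1 \right)} m{\left(1 \right)} = - \frac{2}{\frac{1}{3}} + \frac{0}{-2 + 1} = - 2 \frac{1}{\frac{1}{3}} + \frac{0}{-1} = \left(-2\right) 3 + 0 \left(-1\right) = -6 + 0 = -6$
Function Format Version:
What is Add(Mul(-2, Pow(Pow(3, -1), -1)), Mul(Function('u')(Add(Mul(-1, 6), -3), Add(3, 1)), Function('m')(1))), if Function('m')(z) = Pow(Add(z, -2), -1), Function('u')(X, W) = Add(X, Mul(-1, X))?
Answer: -6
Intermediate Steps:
Function('u')(X, W) = 0
Function('m')(z) = Pow(Add(-2, z), -1)
Add(Mul(-2, Pow(Pow(3, -1), -1)), Mul(Function('u')(Add(Mul(-1, 6), -3), Add(3, 1)), Function('m')(1))) = Add(Mul(-2, Pow(Pow(3, -1), -1)), Mul(0, Pow(Add(-2, 1), -1))) = Add(Mul(-2, Pow(Rational(1, 3), -1)), Mul(0, Pow(-1, -1))) = Add(Mul(-2, 3), Mul(0, -1)) = Add(-6, 0) = -6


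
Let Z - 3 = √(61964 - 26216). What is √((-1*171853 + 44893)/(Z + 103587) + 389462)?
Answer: √(6724040270 + 389462*√993)/√(17265 + √993) ≈ 624.07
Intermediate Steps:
Z = 3 + 6*√993 (Z = 3 + √(61964 - 26216) = 3 + √35748 = 3 + 6*√993 ≈ 192.07)
√((-1*171853 + 44893)/(Z + 103587) + 389462) = √((-1*171853 + 44893)/((3 + 6*√993) + 103587) + 389462) = √((-171853 + 44893)/(103590 + 6*√993) + 389462) = √(-126960/(103590 + 6*√993) + 389462) = √(389462 - 126960/(103590 + 6*√993))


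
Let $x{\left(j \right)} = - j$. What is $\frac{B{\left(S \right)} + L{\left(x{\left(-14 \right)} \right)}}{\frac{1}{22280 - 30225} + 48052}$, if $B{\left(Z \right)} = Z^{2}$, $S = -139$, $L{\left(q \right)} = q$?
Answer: $\frac{51205525}{127257713} \approx 0.40238$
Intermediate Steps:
$\frac{B{\left(S \right)} + L{\left(x{\left(-14 \right)} \right)}}{\frac{1}{22280 - 30225} + 48052} = \frac{\left(-139\right)^{2} - -14}{\frac{1}{22280 - 30225} + 48052} = \frac{19321 + 14}{\frac{1}{-7945} + 48052} = \frac{19335}{- \frac{1}{7945} + 48052} = \frac{19335}{\frac{381773139}{7945}} = 19335 \cdot \frac{7945}{381773139} = \frac{51205525}{127257713}$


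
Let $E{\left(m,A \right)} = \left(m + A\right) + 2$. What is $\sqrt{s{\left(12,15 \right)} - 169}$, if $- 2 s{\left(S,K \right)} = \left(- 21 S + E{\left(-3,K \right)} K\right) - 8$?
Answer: $12 i \approx 12.0 i$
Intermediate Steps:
$E{\left(m,A \right)} = 2 + A + m$ ($E{\left(m,A \right)} = \left(A + m\right) + 2 = 2 + A + m$)
$s{\left(S,K \right)} = 4 + \frac{21 S}{2} - \frac{K \left(-1 + K\right)}{2}$ ($s{\left(S,K \right)} = - \frac{\left(- 21 S + \left(2 + K - 3\right) K\right) - 8}{2} = - \frac{\left(- 21 S + \left(-1 + K\right) K\right) - 8}{2} = - \frac{\left(- 21 S + K \left(-1 + K\right)\right) - 8}{2} = - \frac{-8 - 21 S + K \left(-1 + K\right)}{2} = 4 + \frac{21 S}{2} - \frac{K \left(-1 + K\right)}{2}$)
$\sqrt{s{\left(12,15 \right)} - 169} = \sqrt{\left(4 + \frac{21}{2} \cdot 12 - \frac{15 \left(-1 + 15\right)}{2}\right) - 169} = \sqrt{\left(4 + 126 - \frac{15}{2} \cdot 14\right) - 169} = \sqrt{\left(4 + 126 - 105\right) - 169} = \sqrt{25 - 169} = \sqrt{-144} = 12 i$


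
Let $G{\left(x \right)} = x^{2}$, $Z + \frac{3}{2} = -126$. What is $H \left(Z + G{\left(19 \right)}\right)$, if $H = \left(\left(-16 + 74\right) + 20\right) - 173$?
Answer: $- \frac{44365}{2} \approx -22183.0$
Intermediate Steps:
$Z = - \frac{255}{2}$ ($Z = - \frac{3}{2} - 126 = - \frac{255}{2} \approx -127.5$)
$H = -95$ ($H = \left(58 + 20\right) - 173 = 78 - 173 = -95$)
$H \left(Z + G{\left(19 \right)}\right) = - 95 \left(- \frac{255}{2} + 19^{2}\right) = - 95 \left(- \frac{255}{2} + 361\right) = \left(-95\right) \frac{467}{2} = - \frac{44365}{2}$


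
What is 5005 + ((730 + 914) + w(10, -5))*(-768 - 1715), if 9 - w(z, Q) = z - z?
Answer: -4099394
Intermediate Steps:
w(z, Q) = 9 (w(z, Q) = 9 - (z - z) = 9 - 1*0 = 9 + 0 = 9)
5005 + ((730 + 914) + w(10, -5))*(-768 - 1715) = 5005 + ((730 + 914) + 9)*(-768 - 1715) = 5005 + (1644 + 9)*(-2483) = 5005 + 1653*(-2483) = 5005 - 4104399 = -4099394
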